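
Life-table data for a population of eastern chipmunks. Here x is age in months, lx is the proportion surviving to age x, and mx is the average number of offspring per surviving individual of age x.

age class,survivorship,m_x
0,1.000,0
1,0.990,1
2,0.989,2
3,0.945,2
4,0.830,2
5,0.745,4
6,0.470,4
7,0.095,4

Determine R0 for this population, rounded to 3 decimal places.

lx·mx by age: 0, 0.99, 1.978, 1.89, 1.66, 2.98, 1.88, 0.38
R0 = Σ lx·mx = 11.758 → 11.758

11.758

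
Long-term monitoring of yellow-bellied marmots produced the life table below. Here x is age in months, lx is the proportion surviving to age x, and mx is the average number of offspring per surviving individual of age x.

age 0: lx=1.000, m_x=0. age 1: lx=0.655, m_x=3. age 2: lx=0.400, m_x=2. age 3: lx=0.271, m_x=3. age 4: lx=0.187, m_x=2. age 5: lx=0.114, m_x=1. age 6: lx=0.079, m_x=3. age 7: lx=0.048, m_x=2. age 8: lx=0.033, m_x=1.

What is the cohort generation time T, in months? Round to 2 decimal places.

lx·mx: 0, 1.965, 0.8, 0.813, 0.374, 0.114, 0.237, 0.096, 0.033 → R0 = 4.432
x·lx·mx: 0, 1.965, 1.6, 2.439, 1.496, 0.57, 1.422, 0.672, 0.264 → Σ = 10.428
T = 10.428 / 4.432 = 2.352888… → 2.35

2.35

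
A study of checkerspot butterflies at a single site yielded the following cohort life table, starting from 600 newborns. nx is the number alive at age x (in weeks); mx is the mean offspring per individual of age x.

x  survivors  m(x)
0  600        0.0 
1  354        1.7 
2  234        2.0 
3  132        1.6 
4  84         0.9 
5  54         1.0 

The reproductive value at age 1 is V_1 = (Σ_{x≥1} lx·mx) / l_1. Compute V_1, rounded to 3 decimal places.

3.985

lx = nx/n0 = nx/600: 1, 0.59, 0.39, 0.22, 0.14, 0.09
lx·mx for x ≥ 1: 1.003, 0.78, 0.352, 0.126, 0.09 → sum = 2.351
V_1 = 2.351 / l_1 = 2.351 / 0.59 = 3.984746… → 3.985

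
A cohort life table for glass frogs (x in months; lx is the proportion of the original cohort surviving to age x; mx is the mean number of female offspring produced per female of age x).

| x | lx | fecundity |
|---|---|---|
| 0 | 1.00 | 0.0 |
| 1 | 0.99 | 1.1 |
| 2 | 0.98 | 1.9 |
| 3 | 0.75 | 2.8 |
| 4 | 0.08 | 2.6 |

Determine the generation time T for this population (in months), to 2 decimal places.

2.27

lx·mx: 0, 1.089, 1.862, 2.1, 0.208 → R0 = 5.259
x·lx·mx: 0, 1.089, 3.724, 6.3, 0.832 → Σ = 11.945
T = 11.945 / 5.259 = 2.271344… → 2.27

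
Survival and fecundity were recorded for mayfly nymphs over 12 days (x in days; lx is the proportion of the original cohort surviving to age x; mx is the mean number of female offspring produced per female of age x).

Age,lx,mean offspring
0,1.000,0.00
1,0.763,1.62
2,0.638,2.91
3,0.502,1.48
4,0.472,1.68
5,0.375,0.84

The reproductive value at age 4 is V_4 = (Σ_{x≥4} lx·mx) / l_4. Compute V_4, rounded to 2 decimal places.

lx·mx for x ≥ 4: 0.79296, 0.315 → sum = 1.10796
V_4 = 1.10796 / l_4 = 1.10796 / 0.472 = 2.347373… → 2.35

2.35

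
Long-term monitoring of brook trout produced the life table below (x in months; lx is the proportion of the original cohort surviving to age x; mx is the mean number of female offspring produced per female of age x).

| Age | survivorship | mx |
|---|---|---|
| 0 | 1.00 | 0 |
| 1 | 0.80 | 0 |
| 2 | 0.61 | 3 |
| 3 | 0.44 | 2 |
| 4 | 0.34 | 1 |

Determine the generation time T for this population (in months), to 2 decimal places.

2.51

lx·mx: 0, 0, 1.83, 0.88, 0.34 → R0 = 3.05
x·lx·mx: 0, 0, 3.66, 2.64, 1.36 → Σ = 7.66
T = 7.66 / 3.05 = 2.511475… → 2.51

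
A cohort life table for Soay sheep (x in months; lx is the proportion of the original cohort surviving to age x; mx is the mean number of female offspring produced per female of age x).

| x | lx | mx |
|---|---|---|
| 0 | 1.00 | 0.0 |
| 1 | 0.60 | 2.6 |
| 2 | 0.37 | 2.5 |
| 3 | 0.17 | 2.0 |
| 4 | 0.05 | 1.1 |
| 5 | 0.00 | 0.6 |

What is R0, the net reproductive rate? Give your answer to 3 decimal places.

lx·mx by age: 0, 1.56, 0.925, 0.34, 0.055, 0
R0 = Σ lx·mx = 2.88 → 2.880

2.880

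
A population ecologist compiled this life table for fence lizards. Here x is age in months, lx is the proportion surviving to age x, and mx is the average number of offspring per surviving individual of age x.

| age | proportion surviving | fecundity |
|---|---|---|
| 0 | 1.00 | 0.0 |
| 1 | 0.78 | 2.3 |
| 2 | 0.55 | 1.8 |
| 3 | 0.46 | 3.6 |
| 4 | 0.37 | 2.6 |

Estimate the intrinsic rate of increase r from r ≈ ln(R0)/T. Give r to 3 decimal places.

R0 = Σ lx·mx = 0 + 1.794 + 0.99 + 1.656 + 0.962 = 5.402
Σ x·lx·mx = 12.59; T = 12.59/5.402 = 2.33062…
r ≈ ln(R0)/T = ln(5.402)/2.33062… = 0.72374… → 0.724

0.724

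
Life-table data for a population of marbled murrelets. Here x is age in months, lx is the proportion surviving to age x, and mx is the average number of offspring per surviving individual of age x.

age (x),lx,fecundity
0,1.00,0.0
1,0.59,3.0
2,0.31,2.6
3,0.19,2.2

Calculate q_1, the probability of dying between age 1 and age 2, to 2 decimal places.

q_1 = (l_1 − l_2) / l_1 = (0.59 − 0.31) / 0.59
     = 0.28 / 0.59 = 0.474576… → 0.47

0.47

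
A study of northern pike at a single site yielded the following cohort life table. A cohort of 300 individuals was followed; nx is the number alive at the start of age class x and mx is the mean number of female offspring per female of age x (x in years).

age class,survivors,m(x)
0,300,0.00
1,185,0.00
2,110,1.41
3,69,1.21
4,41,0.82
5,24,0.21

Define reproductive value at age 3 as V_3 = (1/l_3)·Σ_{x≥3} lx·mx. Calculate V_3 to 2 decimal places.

lx = nx/n0 = nx/300: 1, 0.61667…, 0.36667…, 0.23, 0.13667…, 0.08
lx·mx for x ≥ 3: 0.2783, 0.112067…, 0.0168 → sum = 0.407167…
V_3 = 0.407167… / l_3 = 0.407167… / 0.23 = 1.77029… → 1.77

1.77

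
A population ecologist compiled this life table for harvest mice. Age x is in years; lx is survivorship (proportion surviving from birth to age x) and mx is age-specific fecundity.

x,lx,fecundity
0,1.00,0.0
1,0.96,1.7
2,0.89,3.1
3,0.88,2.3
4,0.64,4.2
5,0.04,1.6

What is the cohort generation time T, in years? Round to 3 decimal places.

2.650

lx·mx: 0, 1.632, 2.759, 2.024, 2.688, 0.064 → R0 = 9.167
x·lx·mx: 0, 1.632, 5.518, 6.072, 10.752, 0.32 → Σ = 24.294
T = 24.294 / 9.167 = 2.650158… → 2.650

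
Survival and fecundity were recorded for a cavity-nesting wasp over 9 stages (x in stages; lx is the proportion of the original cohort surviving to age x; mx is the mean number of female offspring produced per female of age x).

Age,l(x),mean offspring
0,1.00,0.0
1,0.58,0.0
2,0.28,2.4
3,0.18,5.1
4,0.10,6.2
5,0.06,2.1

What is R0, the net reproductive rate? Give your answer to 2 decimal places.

2.34

lx·mx by age: 0, 0, 0.672, 0.918, 0.62, 0.126
R0 = Σ lx·mx = 2.336 → 2.34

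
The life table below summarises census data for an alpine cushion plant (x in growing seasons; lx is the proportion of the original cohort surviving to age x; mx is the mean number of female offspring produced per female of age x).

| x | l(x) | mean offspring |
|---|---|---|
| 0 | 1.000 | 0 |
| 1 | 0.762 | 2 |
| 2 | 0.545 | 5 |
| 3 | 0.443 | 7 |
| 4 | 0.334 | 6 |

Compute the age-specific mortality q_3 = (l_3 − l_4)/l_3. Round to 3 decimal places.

0.246

q_3 = (l_3 − l_4) / l_3 = (0.443 − 0.334) / 0.443
     = 0.109 / 0.443 = 0.24605… → 0.246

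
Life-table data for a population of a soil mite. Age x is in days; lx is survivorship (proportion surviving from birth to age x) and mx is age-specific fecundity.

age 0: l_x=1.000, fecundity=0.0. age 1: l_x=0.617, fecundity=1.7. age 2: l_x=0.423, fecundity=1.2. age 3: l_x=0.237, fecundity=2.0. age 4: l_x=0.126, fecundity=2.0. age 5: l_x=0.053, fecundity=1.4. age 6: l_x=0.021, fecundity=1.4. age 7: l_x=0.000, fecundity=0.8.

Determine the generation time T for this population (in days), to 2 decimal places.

2.11

lx·mx: 0, 1.0489, 0.5076, 0.474, 0.252, 0.0742, 0.0294, 0 → R0 = 2.3861
x·lx·mx: 0, 1.0489, 1.0152, 1.422, 1.008, 0.371, 0.1764, 0 → Σ = 5.0415
T = 5.0415 / 2.3861 = 2.112862… → 2.11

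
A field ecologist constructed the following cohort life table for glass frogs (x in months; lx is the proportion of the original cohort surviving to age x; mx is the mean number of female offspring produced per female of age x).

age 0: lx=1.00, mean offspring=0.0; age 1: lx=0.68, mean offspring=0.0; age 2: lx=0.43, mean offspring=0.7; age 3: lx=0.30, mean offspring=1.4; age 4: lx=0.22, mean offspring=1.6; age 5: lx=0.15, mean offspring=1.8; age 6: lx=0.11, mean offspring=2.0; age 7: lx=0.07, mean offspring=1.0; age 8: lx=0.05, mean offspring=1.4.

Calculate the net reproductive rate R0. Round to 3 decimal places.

1.703

lx·mx by age: 0, 0, 0.301, 0.42, 0.352, 0.27, 0.22, 0.07, 0.07
R0 = Σ lx·mx = 1.703 → 1.703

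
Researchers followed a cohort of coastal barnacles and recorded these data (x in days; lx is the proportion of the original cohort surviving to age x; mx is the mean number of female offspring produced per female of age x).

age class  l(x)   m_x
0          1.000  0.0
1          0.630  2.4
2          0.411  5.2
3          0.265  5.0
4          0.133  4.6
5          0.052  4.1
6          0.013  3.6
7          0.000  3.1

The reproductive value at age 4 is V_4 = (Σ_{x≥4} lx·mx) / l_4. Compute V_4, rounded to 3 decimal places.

lx·mx for x ≥ 4: 0.6118, 0.2132, 0.0468, 0 → sum = 0.8718
V_4 = 0.8718 / l_4 = 0.8718 / 0.133 = 6.554887… → 6.555

6.555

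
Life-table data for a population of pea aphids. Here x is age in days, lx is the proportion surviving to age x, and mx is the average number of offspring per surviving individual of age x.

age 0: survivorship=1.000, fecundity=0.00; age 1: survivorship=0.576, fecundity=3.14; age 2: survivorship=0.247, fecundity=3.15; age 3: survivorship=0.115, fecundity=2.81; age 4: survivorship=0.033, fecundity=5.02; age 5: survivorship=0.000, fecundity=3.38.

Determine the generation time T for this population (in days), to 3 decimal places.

1.625

lx·mx: 0, 1.80864, 0.77805, 0.32315, 0.16566, 0 → R0 = 3.0755
x·lx·mx: 0, 1.80864, 1.5561, 0.96945, 0.66264, 0 → Σ = 4.99683
T = 4.99683 / 3.0755 = 1.624721… → 1.625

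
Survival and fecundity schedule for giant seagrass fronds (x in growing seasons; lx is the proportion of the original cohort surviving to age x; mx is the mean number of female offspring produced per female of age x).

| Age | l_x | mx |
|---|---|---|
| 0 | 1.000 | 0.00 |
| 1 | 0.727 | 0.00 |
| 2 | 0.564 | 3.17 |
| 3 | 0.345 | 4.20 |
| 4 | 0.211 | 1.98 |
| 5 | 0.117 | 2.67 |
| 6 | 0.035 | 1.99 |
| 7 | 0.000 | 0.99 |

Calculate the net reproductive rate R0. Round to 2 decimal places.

lx·mx by age: 0, 0, 1.78788, 1.449, 0.41778, 0.31239, 0.06965, 0
R0 = Σ lx·mx = 4.0367 → 4.04

4.04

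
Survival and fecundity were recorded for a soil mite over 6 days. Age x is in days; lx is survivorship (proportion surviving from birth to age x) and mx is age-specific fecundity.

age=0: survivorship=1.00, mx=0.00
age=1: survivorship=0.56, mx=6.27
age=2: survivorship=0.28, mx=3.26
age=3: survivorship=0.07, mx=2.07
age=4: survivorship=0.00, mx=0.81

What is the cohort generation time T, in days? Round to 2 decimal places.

1.26

lx·mx: 0, 3.5112, 0.9128, 0.1449, 0 → R0 = 4.5689
x·lx·mx: 0, 3.5112, 1.8256, 0.4347, 0 → Σ = 5.7715
T = 5.7715 / 4.5689 = 1.263214… → 1.26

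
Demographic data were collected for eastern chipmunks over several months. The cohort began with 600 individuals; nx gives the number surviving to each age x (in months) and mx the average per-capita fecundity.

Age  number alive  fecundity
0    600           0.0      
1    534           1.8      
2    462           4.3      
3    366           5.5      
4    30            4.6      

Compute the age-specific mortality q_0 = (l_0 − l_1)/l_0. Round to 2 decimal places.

0.11

lx = nx/n0 = nx/600: 1, 0.89, 0.77, 0.61, 0.05
q_0 = (l_0 − l_1) / l_0 = (1 − 0.89) / 1
     = 0.11 / 1 = 0.11 → 0.11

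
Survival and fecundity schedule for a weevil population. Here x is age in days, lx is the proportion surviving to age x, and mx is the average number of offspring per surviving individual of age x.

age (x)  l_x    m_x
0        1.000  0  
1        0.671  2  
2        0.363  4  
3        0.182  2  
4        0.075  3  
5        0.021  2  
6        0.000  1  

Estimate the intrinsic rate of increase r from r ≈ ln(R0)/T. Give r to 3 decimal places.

0.654

R0 = Σ lx·mx = 0 + 1.342 + 1.452 + 0.364 + 0.225 + 0.042 + 0 = 3.425
Σ x·lx·mx = 6.448; T = 6.448/3.425 = 1.88263…
r ≈ ln(R0)/T = ln(3.425)/1.88263… = 0.65393… → 0.654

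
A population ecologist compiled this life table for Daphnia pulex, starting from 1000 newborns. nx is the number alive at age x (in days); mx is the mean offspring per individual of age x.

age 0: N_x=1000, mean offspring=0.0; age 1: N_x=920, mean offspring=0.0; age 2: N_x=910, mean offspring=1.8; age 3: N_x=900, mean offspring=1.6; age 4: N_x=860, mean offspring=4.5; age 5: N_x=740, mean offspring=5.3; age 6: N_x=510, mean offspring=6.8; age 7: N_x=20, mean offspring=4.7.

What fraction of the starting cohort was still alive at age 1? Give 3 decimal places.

0.920

l_1 = n_1/n_0 = 920/1000 = 0.92 → 0.920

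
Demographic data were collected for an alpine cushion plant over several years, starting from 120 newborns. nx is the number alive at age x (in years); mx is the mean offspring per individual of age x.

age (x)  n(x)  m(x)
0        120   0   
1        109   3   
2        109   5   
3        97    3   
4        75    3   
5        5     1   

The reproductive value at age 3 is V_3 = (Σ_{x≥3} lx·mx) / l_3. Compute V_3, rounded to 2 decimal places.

5.37

lx = nx/n0 = nx/120: 1, 0.90833…, 0.90833…, 0.80833…, 0.625, 0.04167…
lx·mx for x ≥ 3: 2.425…, 1.875, 0.041667… → sum = 4.341667…
V_3 = 4.341667… / l_3 = 4.341667… / 0.808333… = 5.371134… → 5.37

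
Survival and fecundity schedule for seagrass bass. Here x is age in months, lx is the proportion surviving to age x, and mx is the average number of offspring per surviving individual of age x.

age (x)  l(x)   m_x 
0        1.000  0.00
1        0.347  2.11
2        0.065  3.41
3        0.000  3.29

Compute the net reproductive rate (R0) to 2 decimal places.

0.95

lx·mx by age: 0, 0.73217, 0.22165, 0
R0 = Σ lx·mx = 0.95382 → 0.95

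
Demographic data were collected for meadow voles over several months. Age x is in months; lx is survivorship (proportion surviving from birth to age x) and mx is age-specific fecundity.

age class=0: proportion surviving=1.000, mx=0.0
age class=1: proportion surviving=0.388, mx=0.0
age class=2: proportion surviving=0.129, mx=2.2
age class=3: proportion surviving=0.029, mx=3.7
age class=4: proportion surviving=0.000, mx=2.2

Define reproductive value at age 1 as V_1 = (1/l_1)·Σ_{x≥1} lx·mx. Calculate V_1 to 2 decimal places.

lx·mx for x ≥ 1: 0, 0.2838, 0.1073, 0 → sum = 0.3911
V_1 = 0.3911 / l_1 = 0.3911 / 0.388 = 1.00799… → 1.01

1.01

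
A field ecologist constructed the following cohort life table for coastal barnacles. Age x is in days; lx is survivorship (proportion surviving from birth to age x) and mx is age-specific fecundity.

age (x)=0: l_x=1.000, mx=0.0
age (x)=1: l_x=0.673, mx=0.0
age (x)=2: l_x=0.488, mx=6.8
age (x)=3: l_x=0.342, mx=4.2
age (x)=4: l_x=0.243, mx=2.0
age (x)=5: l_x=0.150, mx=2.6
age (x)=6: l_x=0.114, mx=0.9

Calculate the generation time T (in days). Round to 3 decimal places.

lx·mx: 0, 0, 3.3184, 1.4364, 0.486, 0.39, 0.1026 → R0 = 5.7334
x·lx·mx: 0, 0, 6.6368, 4.3092, 1.944, 1.95, 0.6156 → Σ = 15.4556
T = 15.4556 / 5.7334 = 2.695713… → 2.696

2.696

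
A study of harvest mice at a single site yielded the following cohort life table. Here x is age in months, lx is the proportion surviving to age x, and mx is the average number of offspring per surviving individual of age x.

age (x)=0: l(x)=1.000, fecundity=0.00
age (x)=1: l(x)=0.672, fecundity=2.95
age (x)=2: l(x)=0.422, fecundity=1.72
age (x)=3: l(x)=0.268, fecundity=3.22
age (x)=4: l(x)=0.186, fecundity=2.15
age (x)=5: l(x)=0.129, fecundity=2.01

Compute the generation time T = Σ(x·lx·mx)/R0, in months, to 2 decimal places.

lx·mx: 0, 1.9824, 0.72584, 0.86296, 0.3999, 0.25929 → R0 = 4.23039
x·lx·mx: 0, 1.9824, 1.45168, 2.58888, 1.5996, 1.29645 → Σ = 8.91901
T = 8.91901 / 4.23039 = 2.108319… → 2.11

2.11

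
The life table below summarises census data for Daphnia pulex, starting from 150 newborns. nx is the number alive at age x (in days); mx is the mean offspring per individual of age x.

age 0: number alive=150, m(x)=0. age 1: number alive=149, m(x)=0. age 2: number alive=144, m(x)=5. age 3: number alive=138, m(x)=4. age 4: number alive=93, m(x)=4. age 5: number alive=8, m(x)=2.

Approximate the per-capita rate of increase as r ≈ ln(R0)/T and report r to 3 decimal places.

0.856

lx = nx/n0 = nx/150: 1, 0.99333…, 0.96, 0.92, 0.62, 0.05333…
R0 = Σ lx·mx = 0 + 0 + 4.8 + 3.68 + 2.48 + 0.10667… = 11.066667…
Σ x·lx·mx = 31.093333…; T = 31.093333…/11.066667… = 2.80964…
r ≈ ln(R0)/T = ln(11.066667…)/2.80964… = 0.8556… → 0.856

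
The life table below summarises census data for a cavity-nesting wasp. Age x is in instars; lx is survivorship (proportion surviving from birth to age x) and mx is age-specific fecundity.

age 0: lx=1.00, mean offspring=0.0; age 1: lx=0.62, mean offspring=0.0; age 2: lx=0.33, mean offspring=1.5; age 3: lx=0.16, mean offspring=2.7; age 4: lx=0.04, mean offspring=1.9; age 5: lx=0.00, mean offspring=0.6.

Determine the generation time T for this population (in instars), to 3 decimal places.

2.582

lx·mx: 0, 0, 0.495, 0.432, 0.076, 0 → R0 = 1.003
x·lx·mx: 0, 0, 0.99, 1.296, 0.304, 0 → Σ = 2.59
T = 2.59 / 1.003 = 2.582253… → 2.582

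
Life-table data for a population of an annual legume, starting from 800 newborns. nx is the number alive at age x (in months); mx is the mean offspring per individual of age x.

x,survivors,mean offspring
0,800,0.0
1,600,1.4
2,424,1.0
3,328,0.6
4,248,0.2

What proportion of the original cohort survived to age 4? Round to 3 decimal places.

l_4 = n_4/n_0 = 248/800 = 0.31 → 0.310

0.310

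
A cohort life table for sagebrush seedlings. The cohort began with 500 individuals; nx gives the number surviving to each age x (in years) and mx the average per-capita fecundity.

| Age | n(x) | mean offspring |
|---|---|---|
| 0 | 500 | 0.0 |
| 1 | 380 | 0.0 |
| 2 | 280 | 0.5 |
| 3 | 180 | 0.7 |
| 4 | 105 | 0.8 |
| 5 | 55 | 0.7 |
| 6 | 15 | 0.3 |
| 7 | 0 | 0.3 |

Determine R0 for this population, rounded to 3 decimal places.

lx = nx/n0 = nx/500: 1, 0.76, 0.56, 0.36, 0.21, 0.11, 0.03, 0
lx·mx by age: 0, 0, 0.28, 0.252, 0.168, 0.077, 0.009, 0
R0 = Σ lx·mx = 0.786 → 0.786

0.786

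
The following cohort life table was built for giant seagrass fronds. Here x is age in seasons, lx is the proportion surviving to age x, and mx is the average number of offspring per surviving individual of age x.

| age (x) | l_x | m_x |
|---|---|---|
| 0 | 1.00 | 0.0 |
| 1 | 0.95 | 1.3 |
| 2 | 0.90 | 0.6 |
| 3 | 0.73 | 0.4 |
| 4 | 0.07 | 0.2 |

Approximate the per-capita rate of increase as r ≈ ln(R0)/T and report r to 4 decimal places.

0.4697

R0 = Σ lx·mx = 0 + 1.235 + 0.54 + 0.292 + 0.014 = 2.081
Σ x·lx·mx = 3.247; T = 3.247/2.081 = 1.56031…
r ≈ ln(R0)/T = ln(2.081)/1.56031… = 0.469682… → 0.4697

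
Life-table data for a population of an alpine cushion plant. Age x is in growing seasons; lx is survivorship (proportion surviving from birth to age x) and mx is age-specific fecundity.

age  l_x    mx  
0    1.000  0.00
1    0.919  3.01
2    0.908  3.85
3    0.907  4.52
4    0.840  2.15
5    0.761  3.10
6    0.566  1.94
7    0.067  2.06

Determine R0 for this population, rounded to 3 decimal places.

15.763

lx·mx by age: 0, 2.76619, 3.4958, 4.09964, 1.806, 2.3591, 1.09804, 0.13802
R0 = Σ lx·mx = 15.76279 → 15.763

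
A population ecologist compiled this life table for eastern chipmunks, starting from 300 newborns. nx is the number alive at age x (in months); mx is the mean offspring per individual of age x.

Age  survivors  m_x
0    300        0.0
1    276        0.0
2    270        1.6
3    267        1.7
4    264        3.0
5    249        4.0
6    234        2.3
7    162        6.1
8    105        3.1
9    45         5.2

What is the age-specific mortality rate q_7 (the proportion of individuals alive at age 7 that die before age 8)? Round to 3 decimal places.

0.352

lx = nx/n0 = nx/300: 1, 0.92, 0.9, 0.89, 0.88, 0.83, 0.78, 0.54, 0.35, 0.15
q_7 = (l_7 − l_8) / l_7 = (0.54 − 0.35) / 0.54
     = 0.19 / 0.54 = 0.351852… → 0.352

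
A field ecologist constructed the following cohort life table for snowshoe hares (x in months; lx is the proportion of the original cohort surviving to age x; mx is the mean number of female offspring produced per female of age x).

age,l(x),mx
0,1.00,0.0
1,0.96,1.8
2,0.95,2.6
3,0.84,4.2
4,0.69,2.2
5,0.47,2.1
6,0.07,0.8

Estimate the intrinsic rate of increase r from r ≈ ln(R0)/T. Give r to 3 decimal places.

R0 = Σ lx·mx = 0 + 1.728 + 2.47 + 3.528 + 1.518 + 0.987 + 0.056 = 10.287
Σ x·lx·mx = 28.595; T = 28.595/10.287 = 2.77972…
r ≈ ln(R0)/T = ln(10.287)/2.77972… = 0.83853… → 0.839

0.839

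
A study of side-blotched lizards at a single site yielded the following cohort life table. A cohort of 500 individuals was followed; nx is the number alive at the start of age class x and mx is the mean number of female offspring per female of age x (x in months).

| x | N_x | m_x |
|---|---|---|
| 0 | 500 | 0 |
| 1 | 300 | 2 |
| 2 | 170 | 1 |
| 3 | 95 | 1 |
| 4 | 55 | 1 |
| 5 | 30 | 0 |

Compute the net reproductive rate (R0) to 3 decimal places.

lx = nx/n0 = nx/500: 1, 0.6, 0.34, 0.19, 0.11, 0.06
lx·mx by age: 0, 1.2, 0.34, 0.19, 0.11, 0
R0 = Σ lx·mx = 1.84 → 1.840

1.840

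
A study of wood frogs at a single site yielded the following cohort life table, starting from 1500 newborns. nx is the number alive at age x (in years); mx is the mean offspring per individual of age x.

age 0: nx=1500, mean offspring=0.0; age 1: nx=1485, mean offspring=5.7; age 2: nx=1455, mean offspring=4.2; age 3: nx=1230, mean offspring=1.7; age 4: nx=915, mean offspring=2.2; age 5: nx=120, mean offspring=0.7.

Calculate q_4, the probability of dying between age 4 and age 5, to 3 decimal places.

0.869

lx = nx/n0 = nx/1500: 1, 0.99, 0.97, 0.82, 0.61, 0.08
q_4 = (l_4 − l_5) / l_4 = (0.61 − 0.08) / 0.61
     = 0.53 / 0.61 = 0.868852… → 0.869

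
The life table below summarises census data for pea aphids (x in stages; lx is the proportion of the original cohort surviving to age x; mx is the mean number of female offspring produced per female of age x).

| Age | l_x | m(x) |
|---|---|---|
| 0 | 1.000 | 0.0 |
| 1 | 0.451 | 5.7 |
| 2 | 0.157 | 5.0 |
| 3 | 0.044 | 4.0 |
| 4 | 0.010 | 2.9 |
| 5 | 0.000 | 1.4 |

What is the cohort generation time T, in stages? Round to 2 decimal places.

lx·mx: 0, 2.5707, 0.785, 0.176, 0.029, 0 → R0 = 3.5607
x·lx·mx: 0, 2.5707, 1.57, 0.528, 0.116, 0 → Σ = 4.7847
T = 4.7847 / 3.5607 = 1.343753… → 1.34

1.34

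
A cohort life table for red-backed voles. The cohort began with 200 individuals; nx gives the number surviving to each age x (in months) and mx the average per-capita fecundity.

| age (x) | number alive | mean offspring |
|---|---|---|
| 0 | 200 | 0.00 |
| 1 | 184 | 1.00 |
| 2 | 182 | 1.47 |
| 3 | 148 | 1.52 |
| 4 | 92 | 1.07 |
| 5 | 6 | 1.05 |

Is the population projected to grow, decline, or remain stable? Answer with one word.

lx = nx/n0 = nx/200: 1, 0.92, 0.91, 0.74, 0.46, 0.03
R0 = Σ lx·mx = 0 + 0.92 + 1.3377 + 1.1248 + 0.4922 + 0.0315 = 3.9062
R0 > 1, so the population is growing.

growing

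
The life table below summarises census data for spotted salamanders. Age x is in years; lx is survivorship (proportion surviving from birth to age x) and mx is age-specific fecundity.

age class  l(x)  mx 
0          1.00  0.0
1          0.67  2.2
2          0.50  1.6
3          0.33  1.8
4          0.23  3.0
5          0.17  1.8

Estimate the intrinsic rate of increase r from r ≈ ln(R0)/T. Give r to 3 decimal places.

R0 = Σ lx·mx = 0 + 1.474 + 0.8 + 0.594 + 0.69 + 0.306 = 3.864
Σ x·lx·mx = 9.146; T = 9.146/3.864 = 2.36698…
r ≈ ln(R0)/T = ln(3.864)/2.36698… = 0.57107… → 0.571

0.571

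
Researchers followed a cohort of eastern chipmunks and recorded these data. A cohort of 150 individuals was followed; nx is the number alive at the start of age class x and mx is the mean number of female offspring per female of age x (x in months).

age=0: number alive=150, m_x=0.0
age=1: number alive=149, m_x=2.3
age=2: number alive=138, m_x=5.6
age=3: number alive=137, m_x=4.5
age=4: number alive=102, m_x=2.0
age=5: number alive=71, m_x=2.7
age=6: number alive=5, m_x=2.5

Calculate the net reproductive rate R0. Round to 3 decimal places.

14.268

lx = nx/n0 = nx/150: 1, 0.99333…, 0.92, 0.91333…, 0.68, 0.47333…, 0.03333…
lx·mx by age: 0, 2.284667…, 5.152, 4.11…, 1.36, 1.278…, 0.083333…
R0 = Σ lx·mx = 14.268… → 14.268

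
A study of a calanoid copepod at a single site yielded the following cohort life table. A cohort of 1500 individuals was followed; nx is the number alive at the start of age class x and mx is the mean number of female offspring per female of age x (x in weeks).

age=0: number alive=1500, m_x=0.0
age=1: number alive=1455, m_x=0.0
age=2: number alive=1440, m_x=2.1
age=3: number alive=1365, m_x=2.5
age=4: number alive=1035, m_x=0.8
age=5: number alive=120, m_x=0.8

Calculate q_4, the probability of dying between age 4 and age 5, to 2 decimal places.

lx = nx/n0 = nx/1500: 1, 0.97, 0.96, 0.91, 0.69, 0.08
q_4 = (l_4 − l_5) / l_4 = (0.69 − 0.08) / 0.69
     = 0.61 / 0.69 = 0.884058… → 0.88

0.88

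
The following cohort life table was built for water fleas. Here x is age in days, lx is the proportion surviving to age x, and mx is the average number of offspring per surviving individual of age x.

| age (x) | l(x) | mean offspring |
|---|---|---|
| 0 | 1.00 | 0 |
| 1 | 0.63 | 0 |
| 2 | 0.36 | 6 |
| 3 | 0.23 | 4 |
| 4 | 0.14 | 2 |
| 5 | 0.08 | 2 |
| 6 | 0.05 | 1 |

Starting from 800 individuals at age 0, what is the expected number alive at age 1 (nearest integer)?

Expected survivors = N0 · l_1 = 800 × 0.63 = 504 → 504

504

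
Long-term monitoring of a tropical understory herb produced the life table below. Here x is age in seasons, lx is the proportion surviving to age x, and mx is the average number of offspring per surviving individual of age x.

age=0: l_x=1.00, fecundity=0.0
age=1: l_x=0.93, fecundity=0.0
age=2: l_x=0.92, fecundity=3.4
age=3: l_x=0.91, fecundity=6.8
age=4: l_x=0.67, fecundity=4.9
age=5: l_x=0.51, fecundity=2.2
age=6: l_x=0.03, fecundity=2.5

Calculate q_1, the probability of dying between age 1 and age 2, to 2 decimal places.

q_1 = (l_1 − l_2) / l_1 = (0.93 − 0.92) / 0.93
     = 0.01 / 0.93 = 0.010753… → 0.01

0.01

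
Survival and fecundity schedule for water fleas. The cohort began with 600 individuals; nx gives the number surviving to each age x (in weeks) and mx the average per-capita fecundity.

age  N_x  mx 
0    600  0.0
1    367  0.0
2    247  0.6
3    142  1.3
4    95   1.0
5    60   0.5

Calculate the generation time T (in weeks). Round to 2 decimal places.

3.01

lx = nx/n0 = nx/600: 1, 0.61167…, 0.41167…, 0.23667…, 0.15833…, 0.1
lx·mx: 0, 0, 0.247…, 0.307667…, 0.158333…, 0.05 → R0 = 0.763…
x·lx·mx: 0, 0, 0.494…, 0.923…, 0.633333…, 0.25 → Σ = 2.300333…
T = 2.300333… / 0.763… = 3.014854… → 3.01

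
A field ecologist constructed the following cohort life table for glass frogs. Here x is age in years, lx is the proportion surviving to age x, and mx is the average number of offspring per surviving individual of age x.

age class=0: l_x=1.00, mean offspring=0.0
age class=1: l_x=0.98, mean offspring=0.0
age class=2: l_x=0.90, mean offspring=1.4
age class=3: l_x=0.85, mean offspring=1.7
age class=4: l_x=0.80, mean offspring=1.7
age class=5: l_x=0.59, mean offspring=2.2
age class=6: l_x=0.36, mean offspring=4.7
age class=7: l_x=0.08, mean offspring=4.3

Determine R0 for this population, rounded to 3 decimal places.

7.399

lx·mx by age: 0, 0, 1.26, 1.445, 1.36, 1.298, 1.692, 0.344
R0 = Σ lx·mx = 7.399 → 7.399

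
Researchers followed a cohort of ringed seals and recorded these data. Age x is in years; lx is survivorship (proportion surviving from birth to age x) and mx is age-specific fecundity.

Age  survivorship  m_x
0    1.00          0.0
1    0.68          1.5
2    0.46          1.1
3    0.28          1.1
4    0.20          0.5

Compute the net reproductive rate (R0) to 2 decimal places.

lx·mx by age: 0, 1.02, 0.506, 0.308, 0.1
R0 = Σ lx·mx = 1.934 → 1.93

1.93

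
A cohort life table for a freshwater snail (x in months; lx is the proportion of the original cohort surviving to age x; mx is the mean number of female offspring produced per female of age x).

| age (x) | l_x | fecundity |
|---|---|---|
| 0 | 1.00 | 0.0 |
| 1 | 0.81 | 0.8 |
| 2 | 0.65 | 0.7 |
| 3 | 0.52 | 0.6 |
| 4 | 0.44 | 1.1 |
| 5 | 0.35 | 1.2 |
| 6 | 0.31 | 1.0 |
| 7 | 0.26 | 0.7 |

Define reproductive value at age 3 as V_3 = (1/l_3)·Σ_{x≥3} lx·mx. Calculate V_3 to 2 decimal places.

3.28

lx·mx for x ≥ 3: 0.312, 0.484, 0.42, 0.31, 0.182 → sum = 1.708
V_3 = 1.708 / l_3 = 1.708 / 0.52 = 3.284615… → 3.28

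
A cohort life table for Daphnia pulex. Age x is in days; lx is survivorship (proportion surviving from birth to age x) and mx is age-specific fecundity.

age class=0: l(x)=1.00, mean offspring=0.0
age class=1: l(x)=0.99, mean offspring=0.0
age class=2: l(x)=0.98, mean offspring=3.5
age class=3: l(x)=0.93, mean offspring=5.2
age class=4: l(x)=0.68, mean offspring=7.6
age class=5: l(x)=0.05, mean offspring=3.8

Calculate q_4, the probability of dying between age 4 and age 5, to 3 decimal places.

q_4 = (l_4 − l_5) / l_4 = (0.68 − 0.05) / 0.68
     = 0.63 / 0.68 = 0.926471… → 0.926

0.926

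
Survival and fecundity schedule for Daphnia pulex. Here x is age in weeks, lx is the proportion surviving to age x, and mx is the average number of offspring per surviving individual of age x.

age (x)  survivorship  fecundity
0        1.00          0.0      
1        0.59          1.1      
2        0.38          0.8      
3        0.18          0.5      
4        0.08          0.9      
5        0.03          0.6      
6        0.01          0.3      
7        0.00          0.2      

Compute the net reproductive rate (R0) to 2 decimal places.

1.14

lx·mx by age: 0, 0.649, 0.304, 0.09, 0.072, 0.018, 0.003, 0
R0 = Σ lx·mx = 1.136 → 1.14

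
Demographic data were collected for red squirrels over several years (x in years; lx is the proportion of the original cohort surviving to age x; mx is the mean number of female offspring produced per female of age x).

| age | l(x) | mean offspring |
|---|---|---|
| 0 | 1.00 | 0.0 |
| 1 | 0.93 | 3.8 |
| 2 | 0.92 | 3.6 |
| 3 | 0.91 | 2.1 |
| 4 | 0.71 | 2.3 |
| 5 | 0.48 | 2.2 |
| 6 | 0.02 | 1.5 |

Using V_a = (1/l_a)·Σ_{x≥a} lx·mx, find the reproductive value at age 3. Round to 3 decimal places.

5.088

lx·mx for x ≥ 3: 1.911, 1.633, 1.056, 0.03 → sum = 4.63
V_3 = 4.63 / l_3 = 4.63 / 0.91 = 5.087912… → 5.088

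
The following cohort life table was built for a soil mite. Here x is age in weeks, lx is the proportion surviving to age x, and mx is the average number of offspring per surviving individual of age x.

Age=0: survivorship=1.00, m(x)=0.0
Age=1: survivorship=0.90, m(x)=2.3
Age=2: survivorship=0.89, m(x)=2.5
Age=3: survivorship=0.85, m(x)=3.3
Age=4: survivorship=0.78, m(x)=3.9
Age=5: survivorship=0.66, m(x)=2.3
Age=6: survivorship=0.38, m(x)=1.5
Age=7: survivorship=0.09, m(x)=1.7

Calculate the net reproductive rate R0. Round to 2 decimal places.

lx·mx by age: 0, 2.07, 2.225, 2.805, 3.042, 1.518, 0.57, 0.153
R0 = Σ lx·mx = 12.383 → 12.38

12.38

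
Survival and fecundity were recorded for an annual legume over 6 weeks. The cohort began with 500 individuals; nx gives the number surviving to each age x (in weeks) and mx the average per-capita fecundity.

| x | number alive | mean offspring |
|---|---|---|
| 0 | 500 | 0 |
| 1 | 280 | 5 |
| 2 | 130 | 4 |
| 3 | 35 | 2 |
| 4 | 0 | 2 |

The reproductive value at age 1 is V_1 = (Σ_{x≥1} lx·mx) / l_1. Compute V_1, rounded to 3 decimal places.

lx = nx/n0 = nx/500: 1, 0.56, 0.26, 0.07, 0
lx·mx for x ≥ 1: 2.8, 1.04, 0.14, 0 → sum = 3.98
V_1 = 3.98 / l_1 = 3.98 / 0.56 = 7.107143… → 7.107

7.107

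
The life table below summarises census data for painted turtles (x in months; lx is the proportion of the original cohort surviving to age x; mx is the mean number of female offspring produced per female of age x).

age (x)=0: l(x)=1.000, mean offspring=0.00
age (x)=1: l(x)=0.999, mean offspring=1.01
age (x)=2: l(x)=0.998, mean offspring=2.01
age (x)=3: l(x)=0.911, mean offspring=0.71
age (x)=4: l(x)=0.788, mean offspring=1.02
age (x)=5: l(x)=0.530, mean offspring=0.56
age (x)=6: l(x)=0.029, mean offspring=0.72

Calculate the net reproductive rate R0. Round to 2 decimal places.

lx·mx by age: 0, 1.00899, 2.00598, 0.64681, 0.80376, 0.2968, 0.02088
R0 = Σ lx·mx = 4.78322 → 4.78

4.78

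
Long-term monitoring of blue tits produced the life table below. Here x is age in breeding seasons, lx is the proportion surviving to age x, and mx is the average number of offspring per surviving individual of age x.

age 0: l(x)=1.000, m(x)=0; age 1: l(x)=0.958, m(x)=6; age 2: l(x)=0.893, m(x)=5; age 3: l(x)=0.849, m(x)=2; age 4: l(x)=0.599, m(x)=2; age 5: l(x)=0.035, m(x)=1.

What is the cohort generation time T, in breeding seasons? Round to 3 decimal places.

lx·mx: 0, 5.748, 4.465, 1.698, 1.198, 0.035 → R0 = 13.144
x·lx·mx: 0, 5.748, 8.93, 5.094, 4.792, 0.175 → Σ = 24.739
T = 24.739 / 13.144 = 1.882152… → 1.882

1.882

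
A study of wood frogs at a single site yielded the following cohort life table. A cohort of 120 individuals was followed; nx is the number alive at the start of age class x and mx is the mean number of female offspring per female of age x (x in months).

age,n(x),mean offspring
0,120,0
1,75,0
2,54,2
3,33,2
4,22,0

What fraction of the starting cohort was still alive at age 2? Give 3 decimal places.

0.450

l_2 = n_2/n_0 = 54/120 = 0.45 → 0.450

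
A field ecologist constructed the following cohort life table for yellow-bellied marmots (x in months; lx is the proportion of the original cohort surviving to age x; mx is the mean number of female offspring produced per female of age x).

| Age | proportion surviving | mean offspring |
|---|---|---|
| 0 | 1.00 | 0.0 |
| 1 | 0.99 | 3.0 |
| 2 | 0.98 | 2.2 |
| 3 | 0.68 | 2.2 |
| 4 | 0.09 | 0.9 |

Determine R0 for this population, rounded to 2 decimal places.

6.70

lx·mx by age: 0, 2.97, 2.156, 1.496, 0.081
R0 = Σ lx·mx = 6.703 → 6.70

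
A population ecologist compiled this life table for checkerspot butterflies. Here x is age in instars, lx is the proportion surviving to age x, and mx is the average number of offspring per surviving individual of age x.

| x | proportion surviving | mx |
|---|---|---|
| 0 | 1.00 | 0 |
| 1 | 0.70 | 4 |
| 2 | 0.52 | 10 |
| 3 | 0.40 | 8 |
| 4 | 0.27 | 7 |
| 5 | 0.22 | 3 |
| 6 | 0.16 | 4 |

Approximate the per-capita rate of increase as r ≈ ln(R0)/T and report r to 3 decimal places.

R0 = Σ lx·mx = 0 + 2.8 + 5.2 + 3.2 + 1.89 + 0.66 + 0.64 = 14.39
Σ x·lx·mx = 37.5; T = 37.5/14.39 = 2.60598…
r ≈ ln(R0)/T = ln(14.39)/2.60598… = 1.02324… → 1.023

1.023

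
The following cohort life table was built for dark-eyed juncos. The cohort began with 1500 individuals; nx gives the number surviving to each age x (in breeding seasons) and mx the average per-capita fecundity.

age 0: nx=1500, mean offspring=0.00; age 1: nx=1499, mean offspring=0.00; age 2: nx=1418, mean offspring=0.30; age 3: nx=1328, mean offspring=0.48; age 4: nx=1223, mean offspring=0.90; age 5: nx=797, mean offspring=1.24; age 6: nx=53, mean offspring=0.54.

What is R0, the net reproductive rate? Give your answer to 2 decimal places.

2.12

lx = nx/n0 = nx/1500: 1, 0.99933…, 0.94533…, 0.88533…, 0.81533…, 0.53133…, 0.03533…
lx·mx by age: 0, 0, 0.2836…, 0.42496…, 0.7338…, 0.658853…, 0.01908…
R0 = Σ lx·mx = 2.120293… → 2.12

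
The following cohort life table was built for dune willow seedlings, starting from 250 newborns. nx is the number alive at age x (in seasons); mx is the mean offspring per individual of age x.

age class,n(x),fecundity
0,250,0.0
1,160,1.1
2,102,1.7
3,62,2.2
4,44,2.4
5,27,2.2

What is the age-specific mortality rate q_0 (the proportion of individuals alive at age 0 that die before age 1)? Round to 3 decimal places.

0.360

lx = nx/n0 = nx/250: 1, 0.64, 0.408, 0.248, 0.176, 0.108
q_0 = (l_0 − l_1) / l_0 = (1 − 0.64) / 1
     = 0.36 / 1 = 0.36 → 0.360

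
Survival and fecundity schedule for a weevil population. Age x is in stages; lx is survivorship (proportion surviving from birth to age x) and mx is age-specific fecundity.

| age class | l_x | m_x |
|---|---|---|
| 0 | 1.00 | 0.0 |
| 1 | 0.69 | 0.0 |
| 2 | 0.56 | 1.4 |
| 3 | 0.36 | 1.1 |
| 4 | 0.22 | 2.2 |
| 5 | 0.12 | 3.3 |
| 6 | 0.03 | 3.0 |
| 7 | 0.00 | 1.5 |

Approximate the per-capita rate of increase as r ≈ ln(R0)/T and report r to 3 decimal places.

0.228

R0 = Σ lx·mx = 0 + 0 + 0.784 + 0.396 + 0.484 + 0.396 + 0.09 + 0 = 2.15
Σ x·lx·mx = 7.212; T = 7.212/2.15 = 3.35442…
r ≈ ln(R0)/T = ln(2.15)/3.35442… = 0.2282… → 0.228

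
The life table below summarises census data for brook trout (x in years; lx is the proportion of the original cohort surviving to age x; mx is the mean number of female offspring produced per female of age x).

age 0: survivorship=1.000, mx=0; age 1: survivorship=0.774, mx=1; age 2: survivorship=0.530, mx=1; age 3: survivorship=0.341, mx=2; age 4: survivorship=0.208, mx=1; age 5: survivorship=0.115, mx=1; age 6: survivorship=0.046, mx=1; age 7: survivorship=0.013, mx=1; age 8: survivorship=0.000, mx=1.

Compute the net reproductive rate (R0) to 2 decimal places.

2.37

lx·mx by age: 0, 0.774, 0.53, 0.682, 0.208, 0.115, 0.046, 0.013, 0
R0 = Σ lx·mx = 2.368 → 2.37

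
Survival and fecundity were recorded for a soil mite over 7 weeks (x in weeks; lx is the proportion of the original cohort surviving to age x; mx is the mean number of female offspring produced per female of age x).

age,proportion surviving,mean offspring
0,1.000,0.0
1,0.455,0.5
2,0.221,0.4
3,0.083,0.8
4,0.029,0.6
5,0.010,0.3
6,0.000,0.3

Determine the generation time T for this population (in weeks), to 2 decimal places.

lx·mx: 0, 0.2275, 0.0884, 0.0664, 0.0174, 0.003, 0 → R0 = 0.4027
x·lx·mx: 0, 0.2275, 0.1768, 0.1992, 0.0696, 0.015, 0 → Σ = 0.6881
T = 0.6881 / 0.4027 = 1.708716… → 1.71

1.71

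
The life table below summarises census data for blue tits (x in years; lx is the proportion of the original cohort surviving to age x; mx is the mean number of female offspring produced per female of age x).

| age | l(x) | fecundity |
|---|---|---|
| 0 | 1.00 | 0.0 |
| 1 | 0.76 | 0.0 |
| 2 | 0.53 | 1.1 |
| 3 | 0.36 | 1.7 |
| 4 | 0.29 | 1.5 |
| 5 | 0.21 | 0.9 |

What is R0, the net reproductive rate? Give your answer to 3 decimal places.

lx·mx by age: 0, 0, 0.583, 0.612, 0.435, 0.189
R0 = Σ lx·mx = 1.819 → 1.819

1.819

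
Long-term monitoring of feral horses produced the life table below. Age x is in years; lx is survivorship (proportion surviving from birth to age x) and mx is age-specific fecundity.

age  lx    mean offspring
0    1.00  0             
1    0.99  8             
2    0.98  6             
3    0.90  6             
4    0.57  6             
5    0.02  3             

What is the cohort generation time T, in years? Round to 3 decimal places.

lx·mx: 0, 7.92, 5.88, 5.4, 3.42, 0.06 → R0 = 22.68
x·lx·mx: 0, 7.92, 11.76, 16.2, 13.68, 0.3 → Σ = 49.86
T = 49.86 / 22.68 = 2.198413… → 2.198

2.198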